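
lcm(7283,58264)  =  58264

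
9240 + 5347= 14587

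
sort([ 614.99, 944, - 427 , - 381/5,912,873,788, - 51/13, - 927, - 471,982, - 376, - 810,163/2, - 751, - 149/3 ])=[- 927, - 810, - 751, - 471,  -  427,  -  376 ,-381/5, - 149/3, - 51/13 , 163/2,614.99,788 , 873,  912,944,982 ] 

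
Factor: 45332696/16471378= 22666348/8235689  =  2^2*7^( - 1)*11^ (-1 ) * 37^1*106957^(-1)*153151^1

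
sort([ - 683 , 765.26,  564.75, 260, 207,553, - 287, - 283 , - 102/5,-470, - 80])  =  [ - 683 , - 470, - 287, - 283, - 80,-102/5, 207,260,553,564.75,765.26 ]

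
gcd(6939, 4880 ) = 1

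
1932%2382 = 1932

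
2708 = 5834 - 3126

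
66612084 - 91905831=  - 25293747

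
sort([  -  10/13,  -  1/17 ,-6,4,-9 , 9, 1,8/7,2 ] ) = [- 9, - 6,-10/13, - 1/17, 1,8/7,  2,4, 9 ]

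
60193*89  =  5357177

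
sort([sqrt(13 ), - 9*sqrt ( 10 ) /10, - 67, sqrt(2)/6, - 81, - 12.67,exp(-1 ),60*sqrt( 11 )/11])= [ - 81, - 67, -12.67,- 9*sqrt( 10)/10 , sqrt(2 )/6,exp( - 1 ), sqrt ( 13 ),  60*sqrt( 11)/11]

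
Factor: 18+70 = 2^3*11^1 = 88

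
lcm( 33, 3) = 33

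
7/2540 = 7/2540 =0.00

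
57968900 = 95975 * 604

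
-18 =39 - 57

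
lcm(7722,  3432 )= 30888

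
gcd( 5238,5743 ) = 1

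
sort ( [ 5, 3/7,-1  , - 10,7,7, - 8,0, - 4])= [ - 10, - 8,- 4, - 1, 0,3/7, 5, 7 , 7]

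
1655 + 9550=11205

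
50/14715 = 10/2943 = 0.00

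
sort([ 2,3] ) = [2, 3] 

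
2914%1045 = 824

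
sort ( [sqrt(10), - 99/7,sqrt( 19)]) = [ -99/7,sqrt(10 ),sqrt( 19) ] 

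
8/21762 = 4/10881=0.00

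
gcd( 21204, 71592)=228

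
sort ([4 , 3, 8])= [ 3, 4, 8]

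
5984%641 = 215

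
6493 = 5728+765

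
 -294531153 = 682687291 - 977218444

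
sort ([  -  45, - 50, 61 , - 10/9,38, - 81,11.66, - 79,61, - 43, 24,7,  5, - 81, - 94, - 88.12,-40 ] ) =[-94, - 88.12 , - 81, - 81,- 79, - 50, - 45, - 43, - 40,-10/9,5, 7,11.66,24,38,61,61 ] 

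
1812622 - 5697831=-3885209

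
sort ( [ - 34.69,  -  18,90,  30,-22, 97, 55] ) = [ - 34.69, - 22,-18 , 30,  55,90, 97 ] 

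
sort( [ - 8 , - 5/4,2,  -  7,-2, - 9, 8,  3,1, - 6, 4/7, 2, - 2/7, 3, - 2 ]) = [ - 9, - 8, - 7, - 6,-2,  -  2, - 5/4, - 2/7,4/7, 1, 2,2 , 3, 3, 8]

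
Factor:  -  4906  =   - 2^1 * 11^1 * 223^1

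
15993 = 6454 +9539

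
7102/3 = 2367+1/3 = 2367.33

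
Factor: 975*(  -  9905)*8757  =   -84569632875 = - 3^3*5^3*7^2*13^1*139^1 *283^1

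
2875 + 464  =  3339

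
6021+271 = 6292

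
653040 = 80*8163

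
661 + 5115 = 5776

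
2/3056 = 1/1528 = 0.00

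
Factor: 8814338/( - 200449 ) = -2^1*13^1*41^( - 1)*181^1*1873^1 * 4889^ ( - 1)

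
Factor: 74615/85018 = 2^( - 1)* 5^1*14923^1 *42509^ ( - 1 ) 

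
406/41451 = 406/41451= 0.01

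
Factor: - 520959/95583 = - 823/151 = - 151^( - 1 ) * 823^1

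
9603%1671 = 1248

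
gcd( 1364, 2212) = 4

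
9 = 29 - 20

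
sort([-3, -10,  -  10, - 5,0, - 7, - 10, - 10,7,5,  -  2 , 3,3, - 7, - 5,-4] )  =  [-10,-10 ,- 10,  -  10,  -  7,  -  7, - 5,-5, - 4, - 3, - 2,0,3,  3,5,  7]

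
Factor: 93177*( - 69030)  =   - 6432008310 = - 2^1*3^5*5^1*7^1*13^1*17^1*  29^1*59^1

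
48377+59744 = 108121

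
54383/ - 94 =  - 54383/94=- 578.54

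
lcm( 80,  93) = 7440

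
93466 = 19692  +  73774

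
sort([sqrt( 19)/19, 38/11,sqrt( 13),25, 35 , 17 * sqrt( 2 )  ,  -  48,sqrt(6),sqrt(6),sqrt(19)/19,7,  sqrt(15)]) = [ - 48,sqrt ( 19 ) /19 , sqrt( 19)/19, sqrt ( 6) , sqrt(6), 38/11, sqrt(13),sqrt( 15), 7,17*sqrt(2), 25,35 ] 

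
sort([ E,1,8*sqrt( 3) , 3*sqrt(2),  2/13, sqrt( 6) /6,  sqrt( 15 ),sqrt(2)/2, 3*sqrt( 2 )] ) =[ 2/13, sqrt( 6)/6,sqrt(2 )/2, 1,E , sqrt( 15),  3 *sqrt( 2) , 3*sqrt(2),8*sqrt(3 ) ] 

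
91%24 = 19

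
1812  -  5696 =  - 3884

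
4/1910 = 2/955 = 0.00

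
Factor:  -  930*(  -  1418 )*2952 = 3892920480 = 2^5*3^3 * 5^1 * 31^1 * 41^1*709^1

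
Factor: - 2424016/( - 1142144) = 151501/71384  =  2^(- 3)*7^1*23^1*941^1*8923^ ( - 1) 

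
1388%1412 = 1388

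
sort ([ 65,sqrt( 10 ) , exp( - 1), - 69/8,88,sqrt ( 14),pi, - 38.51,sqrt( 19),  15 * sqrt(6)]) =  [-38.51, - 69/8,exp( - 1),  pi,sqrt( 10 ), sqrt ( 14),sqrt (19),  15*sqrt(6 ), 65,88]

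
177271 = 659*269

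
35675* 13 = 463775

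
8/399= 8/399= 0.02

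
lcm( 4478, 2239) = 4478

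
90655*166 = 15048730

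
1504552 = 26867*56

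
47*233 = 10951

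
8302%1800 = 1102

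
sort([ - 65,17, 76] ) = [ - 65,17,76]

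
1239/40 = 1239/40 =30.98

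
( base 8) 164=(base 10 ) 116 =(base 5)431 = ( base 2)1110100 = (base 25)4g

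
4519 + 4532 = 9051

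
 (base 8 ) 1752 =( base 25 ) 1F2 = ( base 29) 15G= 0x3EA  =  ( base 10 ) 1002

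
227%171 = 56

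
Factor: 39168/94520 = 2^5*3^2 * 5^( - 1 )  *  139^( - 1) = 288/695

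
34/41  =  34/41 = 0.83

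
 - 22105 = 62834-84939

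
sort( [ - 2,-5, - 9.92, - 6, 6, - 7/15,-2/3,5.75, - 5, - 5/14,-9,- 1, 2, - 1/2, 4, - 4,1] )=[ - 9.92, - 9, - 6,-5, - 5, - 4, - 2, - 1, - 2/3, - 1/2, - 7/15, - 5/14, 1,2, 4, 5.75,6] 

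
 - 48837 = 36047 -84884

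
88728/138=642 + 22/23 = 642.96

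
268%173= 95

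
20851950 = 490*42555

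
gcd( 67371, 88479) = 3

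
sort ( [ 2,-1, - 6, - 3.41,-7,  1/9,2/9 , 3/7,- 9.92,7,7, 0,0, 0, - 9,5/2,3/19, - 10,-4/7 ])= [ - 10, - 9.92, - 9, - 7, - 6, - 3.41, - 1 ,  -  4/7  ,  0,0, 0,  1/9, 3/19,2/9,3/7,2 , 5/2,7,7] 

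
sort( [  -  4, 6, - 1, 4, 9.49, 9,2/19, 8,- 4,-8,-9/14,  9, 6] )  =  [ -8,-4, - 4, - 1, - 9/14, 2/19,4, 6, 6,8, 9,9,9.49] 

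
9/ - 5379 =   -  1 + 1790/1793 = -0.00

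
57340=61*940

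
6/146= 3/73 = 0.04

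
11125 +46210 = 57335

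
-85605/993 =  - 28535/331 = -  86.21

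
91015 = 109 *835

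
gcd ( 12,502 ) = 2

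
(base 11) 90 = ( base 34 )2v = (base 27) 3I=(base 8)143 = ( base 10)99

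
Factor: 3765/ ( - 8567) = - 3^1*5^1*13^( - 1 )*251^1*659^( - 1)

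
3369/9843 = 1123/3281 = 0.34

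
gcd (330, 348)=6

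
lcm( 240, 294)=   11760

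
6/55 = 6/55 = 0.11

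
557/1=557=   557.00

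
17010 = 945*18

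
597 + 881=1478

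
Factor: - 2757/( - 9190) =2^( - 1)*3^1 * 5^( - 1 ) = 3/10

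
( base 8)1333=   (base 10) 731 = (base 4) 23123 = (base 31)ni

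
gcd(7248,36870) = 6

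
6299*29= 182671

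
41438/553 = 74  +  516/553  =  74.93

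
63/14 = 9/2  =  4.50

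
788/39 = 20+8/39 = 20.21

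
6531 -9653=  - 3122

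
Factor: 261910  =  2^1*5^1*11^1*2381^1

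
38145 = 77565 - 39420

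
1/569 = 1/569 =0.00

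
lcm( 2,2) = 2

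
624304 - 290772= 333532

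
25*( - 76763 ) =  - 1919075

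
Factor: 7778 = 2^1*3889^1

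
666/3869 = 666/3869 = 0.17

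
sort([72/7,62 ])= [ 72/7, 62]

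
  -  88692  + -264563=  - 353255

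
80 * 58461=4676880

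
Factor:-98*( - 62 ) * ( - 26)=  - 157976=- 2^3 * 7^2*13^1*31^1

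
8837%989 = 925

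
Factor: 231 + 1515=1746 = 2^1*3^2*97^1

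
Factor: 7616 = 2^6*7^1 * 17^1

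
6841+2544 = 9385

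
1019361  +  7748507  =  8767868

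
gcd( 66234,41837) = 1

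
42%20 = 2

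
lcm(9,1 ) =9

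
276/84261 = 92/28087 = 0.00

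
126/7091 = 18/1013 = 0.02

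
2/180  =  1/90  =  0.01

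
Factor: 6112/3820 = 8/5=2^3*5^(  -  1) 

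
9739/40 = 9739/40=243.47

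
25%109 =25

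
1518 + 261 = 1779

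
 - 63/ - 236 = 63/236 = 0.27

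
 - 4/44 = -1/11 = -0.09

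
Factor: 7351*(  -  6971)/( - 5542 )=51243821/5542 = 2^ ( - 1)*17^( - 1)*163^( - 1)*6971^1*7351^1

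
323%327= 323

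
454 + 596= 1050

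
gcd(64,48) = 16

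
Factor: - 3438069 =-3^1*19^1*60317^1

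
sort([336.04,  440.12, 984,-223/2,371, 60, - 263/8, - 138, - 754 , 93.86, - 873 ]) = [ - 873,-754, - 138, -223/2 , - 263/8, 60,93.86,336.04, 371, 440.12, 984 ] 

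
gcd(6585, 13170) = 6585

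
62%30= 2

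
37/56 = 37/56=0.66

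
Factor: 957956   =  2^2*239489^1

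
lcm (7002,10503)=21006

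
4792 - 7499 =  - 2707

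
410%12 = 2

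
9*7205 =64845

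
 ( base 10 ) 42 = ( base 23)1j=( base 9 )46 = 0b101010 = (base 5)132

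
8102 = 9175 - 1073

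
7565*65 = 491725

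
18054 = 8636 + 9418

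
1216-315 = 901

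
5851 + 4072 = 9923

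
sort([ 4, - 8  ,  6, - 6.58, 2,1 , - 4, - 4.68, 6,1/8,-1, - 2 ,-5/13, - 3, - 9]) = [ - 9,-8,-6.58, - 4.68  ,-4,  -  3,-2,-1 ,-5/13, 1/8 , 1,2,4, 6, 6]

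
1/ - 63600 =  - 1 + 63599/63600 =- 0.00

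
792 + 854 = 1646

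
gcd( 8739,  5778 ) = 9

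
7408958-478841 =6930117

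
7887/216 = 36 +37/72=36.51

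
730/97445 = 146/19489 =0.01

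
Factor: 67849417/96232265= 5^( - 1 ) * 47^( - 1)*89^1*281^1 * 2713^1*409499^( - 1 ) 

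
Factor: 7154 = 2^1 *7^2 * 73^1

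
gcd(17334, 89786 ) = 2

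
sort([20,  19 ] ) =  [ 19,20 ] 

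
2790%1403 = 1387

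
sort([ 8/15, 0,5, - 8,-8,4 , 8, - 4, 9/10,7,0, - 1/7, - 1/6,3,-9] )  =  [ - 9,-8, - 8,-4, - 1/6, - 1/7 , 0, 0,8/15, 9/10,3, 4, 5,7,8] 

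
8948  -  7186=1762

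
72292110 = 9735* 7426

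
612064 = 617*992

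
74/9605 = 74/9605= 0.01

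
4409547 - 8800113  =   - 4390566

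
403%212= 191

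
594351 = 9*66039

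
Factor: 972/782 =2^1 * 3^5*17^ ( - 1)*23^(  -  1 ) = 486/391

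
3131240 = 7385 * 424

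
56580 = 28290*2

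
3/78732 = 1/26244 = 0.00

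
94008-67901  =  26107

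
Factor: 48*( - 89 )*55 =  -  234960 = - 2^4*3^1 * 5^1 * 11^1*89^1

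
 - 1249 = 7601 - 8850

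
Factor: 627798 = 2^1*3^1*19^1*5507^1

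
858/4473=286/1491  =  0.19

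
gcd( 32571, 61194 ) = 987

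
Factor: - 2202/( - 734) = 3 = 3^1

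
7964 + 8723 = 16687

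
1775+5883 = 7658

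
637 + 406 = 1043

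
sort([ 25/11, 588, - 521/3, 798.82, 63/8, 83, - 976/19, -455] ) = [ - 455,-521/3,  -  976/19,25/11,63/8,83, 588 , 798.82 ] 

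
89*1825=162425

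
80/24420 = 4/1221 = 0.00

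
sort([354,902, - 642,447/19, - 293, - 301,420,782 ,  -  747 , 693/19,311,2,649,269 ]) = [ - 747 ,-642,-301,-293  ,  2,447/19,693/19,269,311,354, 420,649 , 782,902 ]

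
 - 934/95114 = -1 + 47090/47557 = - 0.01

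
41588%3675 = 1163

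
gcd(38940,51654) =6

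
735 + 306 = 1041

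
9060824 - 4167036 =4893788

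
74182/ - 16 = -4637+5/8 = - 4636.38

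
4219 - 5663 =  - 1444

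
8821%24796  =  8821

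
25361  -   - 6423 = 31784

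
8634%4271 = 92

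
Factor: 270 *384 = 103680 = 2^8*3^4 * 5^1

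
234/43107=78/14369 = 0.01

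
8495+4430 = 12925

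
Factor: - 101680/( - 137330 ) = 2^3*41^1*443^( - 1)=   328/443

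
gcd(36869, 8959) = 1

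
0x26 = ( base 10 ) 38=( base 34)14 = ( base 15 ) 28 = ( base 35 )13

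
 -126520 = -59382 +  - 67138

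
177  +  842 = 1019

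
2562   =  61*42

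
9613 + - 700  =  8913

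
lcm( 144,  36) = 144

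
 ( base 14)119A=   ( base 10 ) 3076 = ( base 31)367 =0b110000000100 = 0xc04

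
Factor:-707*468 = -2^2*3^2*7^1*13^1*101^1 = -330876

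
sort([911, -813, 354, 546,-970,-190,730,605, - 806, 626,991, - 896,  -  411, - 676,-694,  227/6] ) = [ - 970 , - 896, - 813, - 806 ,-694, - 676, - 411,  -  190,  227/6,354, 546,  605, 626, 730, 911,991 ] 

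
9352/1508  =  2338/377= 6.20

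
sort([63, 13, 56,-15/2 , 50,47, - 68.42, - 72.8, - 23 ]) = [-72.8, - 68.42, - 23, - 15/2,13,47,50,56, 63 ] 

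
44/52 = 11/13 = 0.85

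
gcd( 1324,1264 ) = 4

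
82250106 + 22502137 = 104752243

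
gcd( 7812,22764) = 84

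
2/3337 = 2/3337 = 0.00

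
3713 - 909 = 2804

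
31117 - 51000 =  - 19883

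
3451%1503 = 445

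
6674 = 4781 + 1893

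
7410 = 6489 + 921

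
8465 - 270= 8195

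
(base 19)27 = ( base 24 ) 1l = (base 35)1a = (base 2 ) 101101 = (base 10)45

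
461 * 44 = 20284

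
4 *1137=4548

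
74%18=2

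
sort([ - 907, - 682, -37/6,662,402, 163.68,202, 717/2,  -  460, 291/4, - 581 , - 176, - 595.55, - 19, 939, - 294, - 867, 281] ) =[-907, - 867, - 682, -595.55, - 581,-460,- 294,  -  176 ,-19, - 37/6, 291/4, 163.68, 202,281, 717/2,402,662, 939 ] 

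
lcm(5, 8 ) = 40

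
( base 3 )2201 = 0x49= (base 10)73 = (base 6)201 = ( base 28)2H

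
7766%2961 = 1844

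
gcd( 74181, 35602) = 1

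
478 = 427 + 51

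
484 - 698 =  - 214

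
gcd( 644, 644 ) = 644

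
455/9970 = 91/1994 = 0.05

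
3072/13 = 236+4/13 = 236.31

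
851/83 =851/83=   10.25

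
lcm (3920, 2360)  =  231280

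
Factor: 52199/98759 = 7^1 * 61^( - 1) * 1619^(  -  1) * 7457^1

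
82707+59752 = 142459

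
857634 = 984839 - 127205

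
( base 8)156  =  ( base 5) 420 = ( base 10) 110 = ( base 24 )4e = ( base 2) 1101110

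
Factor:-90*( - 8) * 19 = 13680 = 2^4 * 3^2*5^1*19^1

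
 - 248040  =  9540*( - 26 )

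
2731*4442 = 12131102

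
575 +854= 1429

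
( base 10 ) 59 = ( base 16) 3b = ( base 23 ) 2D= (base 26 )27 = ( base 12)4b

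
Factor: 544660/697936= 2^(  -  2)*5^1*113^1*181^(- 1) = 565/724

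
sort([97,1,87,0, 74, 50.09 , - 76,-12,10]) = [ -76, - 12,0, 1,10,50.09,74,87, 97 ]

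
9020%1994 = 1044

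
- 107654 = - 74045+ - 33609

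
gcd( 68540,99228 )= 4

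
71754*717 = 51447618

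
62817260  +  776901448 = 839718708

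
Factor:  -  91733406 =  - 2^1 * 3^1*19^1*73^2  *151^1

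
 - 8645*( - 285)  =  2463825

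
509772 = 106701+403071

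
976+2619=3595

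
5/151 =5/151= 0.03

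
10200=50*204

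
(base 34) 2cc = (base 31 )2q4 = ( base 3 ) 10202012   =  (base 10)2732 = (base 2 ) 101010101100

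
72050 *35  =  2521750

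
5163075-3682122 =1480953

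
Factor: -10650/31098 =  - 5^2*73^( - 1) = - 25/73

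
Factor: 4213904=2^4 * 263369^1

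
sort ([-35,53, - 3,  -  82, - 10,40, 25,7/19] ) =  [ - 82 , - 35, - 10, - 3,7/19,25,  40,  53 ]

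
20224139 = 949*21311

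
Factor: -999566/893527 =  - 2^1*17^1 *23^(-1)*53^( -1 )*733^( - 1 )* 29399^1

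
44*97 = 4268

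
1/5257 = 1/5257 = 0.00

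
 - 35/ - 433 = 35/433 = 0.08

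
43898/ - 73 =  - 602 + 48/73 = - 601.34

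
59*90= 5310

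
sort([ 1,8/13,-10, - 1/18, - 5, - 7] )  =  [-10, - 7 , - 5,-1/18,8/13, 1 ]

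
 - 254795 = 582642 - 837437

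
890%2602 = 890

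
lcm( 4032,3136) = 28224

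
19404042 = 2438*7959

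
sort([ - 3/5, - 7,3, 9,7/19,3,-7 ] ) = [ - 7, - 7, -3/5, 7/19, 3, 3, 9]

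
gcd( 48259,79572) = 1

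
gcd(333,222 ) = 111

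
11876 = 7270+4606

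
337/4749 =337/4749 = 0.07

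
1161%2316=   1161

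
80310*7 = 562170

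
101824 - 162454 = -60630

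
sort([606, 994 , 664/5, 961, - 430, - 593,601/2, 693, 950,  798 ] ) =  [  -  593, - 430, 664/5, 601/2,606, 693,798, 950, 961,994]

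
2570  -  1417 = 1153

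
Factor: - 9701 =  - 89^1*109^1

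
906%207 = 78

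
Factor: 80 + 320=2^4*5^2  =  400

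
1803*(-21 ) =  - 37863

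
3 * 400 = 1200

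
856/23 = 37 + 5/23 = 37.22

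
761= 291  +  470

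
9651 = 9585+66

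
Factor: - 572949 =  - 3^2*13^1*59^1*83^1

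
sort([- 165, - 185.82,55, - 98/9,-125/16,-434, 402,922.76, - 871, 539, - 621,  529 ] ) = [ - 871, - 621, - 434, - 185.82,  -  165, - 98/9, - 125/16, 55, 402, 529 , 539,922.76]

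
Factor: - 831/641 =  - 3^1*277^1*641^( - 1)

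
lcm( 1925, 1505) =82775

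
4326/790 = 2163/395 = 5.48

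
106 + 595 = 701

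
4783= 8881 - 4098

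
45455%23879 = 21576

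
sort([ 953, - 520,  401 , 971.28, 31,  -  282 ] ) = [-520, - 282,31,401,953, 971.28]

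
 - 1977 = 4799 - 6776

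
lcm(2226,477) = 6678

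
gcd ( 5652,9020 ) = 4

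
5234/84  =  2617/42 = 62.31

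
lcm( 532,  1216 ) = 8512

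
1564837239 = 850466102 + 714371137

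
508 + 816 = 1324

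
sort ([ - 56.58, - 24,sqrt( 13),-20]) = [ - 56.58, - 24,-20,sqrt( 13)]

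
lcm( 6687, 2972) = 26748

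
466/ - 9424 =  - 233/4712 =- 0.05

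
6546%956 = 810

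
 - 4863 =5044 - 9907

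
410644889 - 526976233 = - 116331344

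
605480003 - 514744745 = 90735258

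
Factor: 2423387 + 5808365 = 2^3*1028969^1 = 8231752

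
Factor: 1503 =3^2*167^1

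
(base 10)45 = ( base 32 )1d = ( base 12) 39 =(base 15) 30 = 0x2D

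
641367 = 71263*9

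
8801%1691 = 346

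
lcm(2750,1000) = 11000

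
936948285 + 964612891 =1901561176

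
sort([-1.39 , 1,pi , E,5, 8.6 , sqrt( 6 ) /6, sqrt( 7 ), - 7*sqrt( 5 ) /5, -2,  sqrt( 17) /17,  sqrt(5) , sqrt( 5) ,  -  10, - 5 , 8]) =[-10, - 5, - 7*sqrt( 5)/5, - 2, - 1.39,sqrt( 17 ) /17 , sqrt(6) /6 , 1,  sqrt( 5),  sqrt( 5) , sqrt(7 ),E,pi, 5, 8,  8.6]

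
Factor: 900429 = 3^1*19^1 *15797^1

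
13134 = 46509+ - 33375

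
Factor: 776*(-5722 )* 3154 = - 14004617888 = - 2^5*19^1*83^1*97^1*2861^1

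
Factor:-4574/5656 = - 2287/2828 = - 2^( - 2)*7^ (-1 )*101^( - 1 )*2287^1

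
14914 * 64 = 954496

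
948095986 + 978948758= 1927044744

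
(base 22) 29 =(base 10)53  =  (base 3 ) 1222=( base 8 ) 65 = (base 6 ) 125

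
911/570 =911/570 = 1.60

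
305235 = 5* 61047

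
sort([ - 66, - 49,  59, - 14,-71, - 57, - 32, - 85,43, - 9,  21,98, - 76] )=[-85, - 76,  -  71,-66, - 57,-49, - 32, - 14,-9, 21,43,  59, 98]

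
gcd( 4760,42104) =8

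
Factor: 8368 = 2^4*523^1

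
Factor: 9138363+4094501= 2^5*413527^1 =13232864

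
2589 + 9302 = 11891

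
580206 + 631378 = 1211584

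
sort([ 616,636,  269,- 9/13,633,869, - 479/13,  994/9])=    [ - 479/13, - 9/13,994/9,269,616, 633,636,869 ] 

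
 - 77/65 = -2  +  53/65 = - 1.18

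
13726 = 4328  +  9398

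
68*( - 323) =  - 21964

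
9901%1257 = 1102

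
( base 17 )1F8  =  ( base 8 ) 1050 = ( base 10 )552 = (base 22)132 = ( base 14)2B6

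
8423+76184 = 84607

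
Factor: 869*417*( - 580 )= - 2^2*3^1*5^1*11^1*29^1*79^1*139^1 = - 210176340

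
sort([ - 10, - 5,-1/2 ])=[-10, - 5, - 1/2]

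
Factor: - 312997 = -29^1*43^1*251^1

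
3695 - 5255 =-1560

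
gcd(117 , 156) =39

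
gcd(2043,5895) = 9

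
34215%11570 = 11075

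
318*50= 15900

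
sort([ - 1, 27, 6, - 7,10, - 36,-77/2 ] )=[ - 77/2, - 36, - 7, - 1 , 6,10 , 27]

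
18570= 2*9285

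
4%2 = 0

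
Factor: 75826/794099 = 2^1 * 31^1 * 53^ ( - 1 )*1223^1*14983^( - 1)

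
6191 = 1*6191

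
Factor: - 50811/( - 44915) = 3^1 * 5^( - 1) * 13^( - 1)*691^( - 1)*16937^1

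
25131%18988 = 6143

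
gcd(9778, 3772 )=2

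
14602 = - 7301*(-2)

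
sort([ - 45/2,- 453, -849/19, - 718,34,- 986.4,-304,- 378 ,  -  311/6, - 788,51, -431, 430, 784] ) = [ - 986.4, - 788 , - 718, - 453, - 431,-378,-304, - 311/6 ,-849/19, - 45/2 , 34,51, 430,  784 ] 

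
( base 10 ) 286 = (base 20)e6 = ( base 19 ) f1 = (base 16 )11e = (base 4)10132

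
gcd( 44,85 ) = 1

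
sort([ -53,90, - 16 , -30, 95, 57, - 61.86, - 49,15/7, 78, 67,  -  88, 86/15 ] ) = [ - 88,-61.86,  -  53, - 49, - 30,- 16,15/7, 86/15, 57, 67, 78,90,95] 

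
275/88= 3 + 1/8 = 3.12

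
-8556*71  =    -  607476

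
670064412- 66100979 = 603963433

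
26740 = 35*764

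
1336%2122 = 1336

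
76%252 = 76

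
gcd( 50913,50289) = 3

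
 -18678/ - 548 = 9339/274 = 34.08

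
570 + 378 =948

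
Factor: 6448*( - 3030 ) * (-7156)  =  2^7*3^1*5^1*13^1*31^1 * 101^1*1789^1=139809920640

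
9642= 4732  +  4910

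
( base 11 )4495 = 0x1718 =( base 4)1130120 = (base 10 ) 5912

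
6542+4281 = 10823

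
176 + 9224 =9400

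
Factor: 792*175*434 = 60152400  =  2^4 * 3^2*5^2*7^2 * 11^1* 31^1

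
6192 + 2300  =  8492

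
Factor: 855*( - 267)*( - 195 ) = 44515575 = 3^4 * 5^2 *13^1*19^1*89^1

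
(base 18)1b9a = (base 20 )13i8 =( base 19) 179b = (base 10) 9568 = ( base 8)22540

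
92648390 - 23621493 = 69026897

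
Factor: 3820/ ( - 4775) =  - 2^2*5^( - 1) = - 4/5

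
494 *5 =2470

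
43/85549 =43/85549= 0.00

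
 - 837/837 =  - 1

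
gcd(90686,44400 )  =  2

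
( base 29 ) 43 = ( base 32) 3N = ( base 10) 119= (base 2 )1110111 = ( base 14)87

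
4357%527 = 141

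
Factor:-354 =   -  2^1*3^1* 59^1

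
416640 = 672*620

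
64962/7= 9280+2/7 = 9280.29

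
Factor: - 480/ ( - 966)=80/161 = 2^4*5^1*7^ (- 1 )*23^( - 1 ) 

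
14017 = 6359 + 7658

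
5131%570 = 1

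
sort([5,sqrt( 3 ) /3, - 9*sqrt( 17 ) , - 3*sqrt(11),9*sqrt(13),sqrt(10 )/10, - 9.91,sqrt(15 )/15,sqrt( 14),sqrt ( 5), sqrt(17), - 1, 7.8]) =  [ - 9*sqrt(17 ), - 3 * sqrt( 11), - 9.91 , - 1,  sqrt( 15 )/15,sqrt ( 10)/10,sqrt( 3 )/3,sqrt(5 ), sqrt(14 ),  sqrt(17),  5,7.8 , 9*sqrt(13 )] 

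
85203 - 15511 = 69692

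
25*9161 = 229025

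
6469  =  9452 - 2983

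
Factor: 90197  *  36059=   107^1*337^1*90197^1 = 3252413623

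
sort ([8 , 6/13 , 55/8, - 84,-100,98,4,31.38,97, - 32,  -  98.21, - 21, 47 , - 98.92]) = [ - 100, - 98.92, - 98.21, - 84, - 32,-21 , 6/13, 4,55/8, 8, 31.38,47,97,98]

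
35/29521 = 35/29521=0.00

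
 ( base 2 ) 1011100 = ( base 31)2u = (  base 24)3K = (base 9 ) 112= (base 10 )92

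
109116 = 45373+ 63743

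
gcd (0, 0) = 0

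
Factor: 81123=3^1*7^1* 3863^1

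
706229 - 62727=643502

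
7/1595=7/1595 = 0.00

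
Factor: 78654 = 2^1*3^1*13109^1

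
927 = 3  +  924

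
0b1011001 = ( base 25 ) 3E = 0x59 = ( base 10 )89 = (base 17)54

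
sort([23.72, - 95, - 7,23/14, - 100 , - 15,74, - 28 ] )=[-100,- 95 , - 28,-15, - 7, 23/14,23.72, 74 ]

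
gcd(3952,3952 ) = 3952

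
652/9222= 326/4611 = 0.07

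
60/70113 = 20/23371 = 0.00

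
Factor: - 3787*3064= - 11603368 = - 2^3*7^1*383^1*541^1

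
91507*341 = 31203887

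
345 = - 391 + 736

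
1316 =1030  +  286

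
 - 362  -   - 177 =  - 185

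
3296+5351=8647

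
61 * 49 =2989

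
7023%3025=973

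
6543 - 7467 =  - 924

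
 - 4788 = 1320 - 6108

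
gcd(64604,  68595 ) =1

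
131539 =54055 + 77484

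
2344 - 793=1551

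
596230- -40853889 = 41450119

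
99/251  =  99/251 = 0.39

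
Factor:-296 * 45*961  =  -12800520 = -2^3*3^2*5^1*31^2 * 37^1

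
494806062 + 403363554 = 898169616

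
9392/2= 4696=4696.00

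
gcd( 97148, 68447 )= 1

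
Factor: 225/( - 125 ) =-3^2 * 5^( - 1)=- 9/5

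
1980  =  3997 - 2017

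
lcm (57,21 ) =399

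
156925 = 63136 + 93789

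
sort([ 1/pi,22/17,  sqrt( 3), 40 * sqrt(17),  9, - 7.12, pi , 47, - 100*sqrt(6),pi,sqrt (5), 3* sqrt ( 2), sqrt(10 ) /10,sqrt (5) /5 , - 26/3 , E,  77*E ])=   [ - 100* sqrt(6 ), - 26/3 , - 7.12,sqrt(10 )/10,1/pi, sqrt(5)/5 , 22/17, sqrt( 3), sqrt( 5) , E,pi,pi, 3* sqrt(2),9, 47,40* sqrt( 17) , 77 * E ]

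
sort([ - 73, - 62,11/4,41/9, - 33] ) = [ - 73, - 62, - 33, 11/4, 41/9 ]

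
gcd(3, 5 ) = 1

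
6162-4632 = 1530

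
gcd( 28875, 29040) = 165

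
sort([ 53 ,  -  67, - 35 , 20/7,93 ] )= [ - 67,-35, 20/7,53,93]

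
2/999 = 2/999 = 0.00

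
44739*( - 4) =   -  178956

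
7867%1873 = 375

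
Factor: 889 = 7^1 * 127^1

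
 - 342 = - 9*38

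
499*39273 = 19597227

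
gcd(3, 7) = 1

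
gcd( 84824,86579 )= 1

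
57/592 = 57/592 = 0.10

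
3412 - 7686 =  -4274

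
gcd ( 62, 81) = 1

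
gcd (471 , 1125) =3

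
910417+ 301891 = 1212308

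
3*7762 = 23286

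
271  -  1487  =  - 1216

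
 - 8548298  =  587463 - 9135761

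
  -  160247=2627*( - 61 )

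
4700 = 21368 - 16668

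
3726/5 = 745 + 1/5 = 745.20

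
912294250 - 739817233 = 172477017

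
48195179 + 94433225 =142628404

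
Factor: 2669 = 17^1*157^1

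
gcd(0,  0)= 0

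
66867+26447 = 93314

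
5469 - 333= 5136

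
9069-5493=3576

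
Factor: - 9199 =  - 9199^1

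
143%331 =143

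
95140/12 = 23785/3 = 7928.33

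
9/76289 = 9/76289 = 0.00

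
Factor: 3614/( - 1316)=-2^(-1 )*7^( - 1 )*13^1*47^(-1) * 139^1 = - 1807/658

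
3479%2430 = 1049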